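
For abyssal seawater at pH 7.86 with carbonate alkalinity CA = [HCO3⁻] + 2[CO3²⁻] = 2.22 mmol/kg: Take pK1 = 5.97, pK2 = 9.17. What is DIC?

CA = [HCO3⁻] + 2[CO3²⁻] = (α₁ + 2α₂)·DIC
At pH 7.86: [H⁺]/K1 = 10^-1.89 = 0.012882, K2/[H⁺] = 10^-1.31 = 0.048978
α₁ = 1/(1 + 0.012882 + 0.048978) = 1/1.0619 = 0.9417; α₂ = α₁·K2/[H⁺] = 0.04612
α₁ + 2α₂ = 1.0340
DIC = CA / (α₁ + 2α₂) = 2.22 / 1.0340 = 2.15 mmol/kg

DIC = 2.15 mmol/kg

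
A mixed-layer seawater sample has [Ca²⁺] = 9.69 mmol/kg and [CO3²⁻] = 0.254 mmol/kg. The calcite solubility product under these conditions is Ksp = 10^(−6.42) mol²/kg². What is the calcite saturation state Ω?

Ω = 6.47

Ksp = 10^(−6.42) = 3.802×10^-7
Ω = [Ca²⁺][CO3²⁻]/Ksp = (9.69×10^-3)(0.254×10^-3) / 3.802×10^-7 = 6.47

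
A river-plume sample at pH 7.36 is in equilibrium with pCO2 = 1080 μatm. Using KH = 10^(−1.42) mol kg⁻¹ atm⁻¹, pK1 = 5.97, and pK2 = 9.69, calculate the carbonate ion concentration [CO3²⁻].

[CO2*] = KH · pCO2 = 10^(−1.42) × 1080×10^-6 = 4.106×10^-5 mol/kg
α₀ = 1/(1 + K1/[H⁺] + K1K2/[H⁺]²) = 1/(1 + 10^+1.39 + 10^-0.94) = 0.03897
DIC = [CO2*]/α₀ = 4.106×10^-5 / 0.03897 = 1.054 mmol/kg
[CO3²⁻] = α₂·DIC; α₂ = 0.004474, so [CO3²⁻] = 0.004474 × 1.054 = 0.00471 mmol/kg = 4.71 μmol/kg

[CO3²⁻] = 4.71 μmol/kg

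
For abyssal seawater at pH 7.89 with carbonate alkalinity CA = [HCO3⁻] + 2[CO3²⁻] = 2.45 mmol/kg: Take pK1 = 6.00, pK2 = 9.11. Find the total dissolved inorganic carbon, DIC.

CA = [HCO3⁻] + 2[CO3²⁻] = (α₁ + 2α₂)·DIC
At pH 7.89: [H⁺]/K1 = 10^-1.89 = 0.012882, K2/[H⁺] = 10^-1.22 = 0.060256
α₁ = 1/(1 + 0.012882 + 0.060256) = 1/1.0731 = 0.9318; α₂ = α₁·K2/[H⁺] = 0.05615
α₁ + 2α₂ = 1.0441
DIC = CA / (α₁ + 2α₂) = 2.45 / 1.0441 = 2.35 mmol/kg

DIC = 2.35 mmol/kg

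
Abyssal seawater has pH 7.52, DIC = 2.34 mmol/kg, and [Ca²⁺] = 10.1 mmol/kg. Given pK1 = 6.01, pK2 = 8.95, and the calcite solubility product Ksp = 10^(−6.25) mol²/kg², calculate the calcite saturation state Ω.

Ω = 1.46

α₂ = 1 / (1 + [H⁺]/K2 + [H⁺]²/(K1K2)) = 1 / (1 + 10^+1.43 + 10^-0.08)
   = 1 / (1 + 26.915 + 0.83176) = 1/28.747 = 0.03479
[CO3²⁻] = α₂ × DIC = 0.03479 × 2.34 = 0.08140 mmol/kg
Ksp = 10^(−6.25) = 5.623×10^-7
Ω = [Ca²⁺][CO3²⁻]/Ksp = (10.1×10^-3)(8.140×10^-5) / 5.623×10^-7 = 1.46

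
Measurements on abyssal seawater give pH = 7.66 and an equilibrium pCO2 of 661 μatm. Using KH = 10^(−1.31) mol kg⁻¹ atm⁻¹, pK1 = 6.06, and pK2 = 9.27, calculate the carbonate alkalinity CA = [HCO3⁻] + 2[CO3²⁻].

[CO2*] = KH · pCO2 = 10^(−1.31) × 661×10^-6 = 3.237×10^-5 mol/kg
α₀ = 1/(1 + K1/[H⁺] + K1K2/[H⁺]²) = 1/(1 + 10^+1.60 + 10^-0.01) = 0.02393
DIC = [CO2*]/α₀ = 3.237×10^-5 / 0.02393 = 1.353 mmol/kg
CA = (α₁ + 2α₂)·DIC = (0.9527 + 2×0.02339) × 1.353 = 1.35 mmol/kg

CA = 1.35 mmol/kg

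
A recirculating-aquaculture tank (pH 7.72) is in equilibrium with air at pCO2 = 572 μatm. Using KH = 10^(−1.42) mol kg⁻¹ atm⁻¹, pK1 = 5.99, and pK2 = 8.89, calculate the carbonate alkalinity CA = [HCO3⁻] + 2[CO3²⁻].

[CO2*] = KH · pCO2 = 10^(−1.42) × 572×10^-6 = 2.175×10^-5 mol/kg
α₀ = 1/(1 + K1/[H⁺] + K1K2/[H⁺]²) = 1/(1 + 10^+1.73 + 10^+0.56) = 0.01714
DIC = [CO2*]/α₀ = 2.175×10^-5 / 0.01714 = 1.269 mmol/kg
CA = (α₁ + 2α₂)·DIC = (0.9206 + 2×0.06224) × 1.269 = 1.33 mmol/kg

CA = 1.33 mmol/kg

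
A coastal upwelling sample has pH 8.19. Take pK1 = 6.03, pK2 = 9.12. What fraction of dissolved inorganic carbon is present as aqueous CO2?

α₀ = 0.00615

α₀ = 1 / (1 + K1/[H⁺] + K1K2/[H⁺]²) = 1 / (1 + 10^+2.16 + 10^+1.23)
   = 1 / (1 + 144.54 + 16.982) = 1/162.53 = 0.006153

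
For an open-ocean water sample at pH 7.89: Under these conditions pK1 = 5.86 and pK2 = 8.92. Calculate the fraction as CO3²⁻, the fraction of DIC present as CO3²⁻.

α₂ = 0.0846

α₂ = 1 / (1 + [H⁺]/K2 + [H⁺]²/(K1K2)) = 1 / (1 + 10^+1.03 + 10^-1.00)
   = 1 / (1 + 10.715 + 0.10000) = 1/11.815 = 0.08464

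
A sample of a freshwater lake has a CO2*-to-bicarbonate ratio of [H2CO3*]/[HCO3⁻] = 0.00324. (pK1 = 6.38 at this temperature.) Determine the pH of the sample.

From K1 = [H⁺][HCO3⁻]/[H2CO3*]:  pH = pK1 − log₁₀([H2CO3*]/[HCO3⁻])
log₁₀(0.00324) = -2.489
pH = 6.38 − (-2.489) = 8.87

pH = 8.87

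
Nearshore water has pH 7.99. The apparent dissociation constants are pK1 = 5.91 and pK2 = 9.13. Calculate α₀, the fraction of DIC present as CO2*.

α₀ = 0.00770

α₀ = 1 / (1 + K1/[H⁺] + K1K2/[H⁺]²) = 1 / (1 + 10^+2.08 + 10^+0.94)
   = 1 / (1 + 120.23 + 8.7096) = 1/129.94 = 0.007696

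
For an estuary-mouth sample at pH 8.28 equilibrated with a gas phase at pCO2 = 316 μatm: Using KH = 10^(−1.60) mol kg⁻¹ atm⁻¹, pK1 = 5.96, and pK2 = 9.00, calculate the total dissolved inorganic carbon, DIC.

DIC = 1.98 mmol/kg

[CO2*] = KH · pCO2 = 10^(−1.60) × 316×10^-6 = 7.938×10^-6 mol/kg
α₀ = 1/(1 + K1/[H⁺] + K1K2/[H⁺]²) = 1/(1 + 10^+2.32 + 10^+1.60) = 0.004004
DIC = [CO2*]/α₀ = 7.938×10^-6 / 0.004004 = 1.98 mmol/kg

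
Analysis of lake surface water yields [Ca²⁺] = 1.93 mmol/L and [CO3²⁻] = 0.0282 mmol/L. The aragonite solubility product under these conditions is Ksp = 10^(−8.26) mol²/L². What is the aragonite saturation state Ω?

Ksp = 10^(−8.26) = 5.495×10^-9
Ω = [Ca²⁺][CO3²⁻]/Ksp = (1.93×10^-3)(0.0282×10^-3) / 5.495×10^-9 = 9.90

Ω = 9.90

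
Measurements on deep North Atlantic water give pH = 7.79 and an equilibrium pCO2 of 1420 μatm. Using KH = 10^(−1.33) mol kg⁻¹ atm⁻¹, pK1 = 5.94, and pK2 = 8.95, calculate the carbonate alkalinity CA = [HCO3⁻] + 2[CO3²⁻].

CA = 5.35 mmol/kg

[CO2*] = KH · pCO2 = 10^(−1.33) × 1420×10^-6 = 6.642×10^-5 mol/kg
α₀ = 1/(1 + K1/[H⁺] + K1K2/[H⁺]²) = 1/(1 + 10^+1.85 + 10^+0.69) = 0.01304
DIC = [CO2*]/α₀ = 6.642×10^-5 / 0.01304 = 5.094 mmol/kg
CA = (α₁ + 2α₂)·DIC = (0.9231 + 2×0.06386) × 5.094 = 5.35 mmol/kg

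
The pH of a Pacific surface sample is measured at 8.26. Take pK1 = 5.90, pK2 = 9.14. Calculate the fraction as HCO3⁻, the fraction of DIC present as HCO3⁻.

α₁ = 1 / (1 + [H⁺]/K1 + K2/[H⁺]) = 1 / (1 + 10^-2.36 + 10^-0.88)
   = 1 / (1 + 0.0043652 + 0.13183) = 1/1.1362 = 0.8801

α₁ = 0.880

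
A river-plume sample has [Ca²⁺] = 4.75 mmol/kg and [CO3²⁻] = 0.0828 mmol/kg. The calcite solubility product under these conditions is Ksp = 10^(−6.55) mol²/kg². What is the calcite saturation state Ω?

Ksp = 10^(−6.55) = 2.818×10^-7
Ω = [Ca²⁺][CO3²⁻]/Ksp = (4.75×10^-3)(0.0828×10^-3) / 2.818×10^-7 = 1.40

Ω = 1.40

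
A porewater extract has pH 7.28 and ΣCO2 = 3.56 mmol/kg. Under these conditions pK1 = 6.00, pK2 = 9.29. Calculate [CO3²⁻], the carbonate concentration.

α₂ = 1 / (1 + [H⁺]/K2 + [H⁺]²/(K1K2)) = 1 / (1 + 10^+2.01 + 10^+0.73)
   = 1 / (1 + 102.33 + 5.3703) = 1/108.70 = 0.009200
[CO3²⁻] = α₂ × DIC = 0.009200 × 3.56 = 0.0328 mmol/kg

[CO3²⁻] = 0.0328 mmol/kg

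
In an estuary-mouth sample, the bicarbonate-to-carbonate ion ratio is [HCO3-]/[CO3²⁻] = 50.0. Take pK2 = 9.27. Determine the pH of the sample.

pH = 7.57

From K2 = [H⁺][CO3²⁻]/[HCO3-]:  pH = pK2 − log₁₀([HCO3-]/[CO3²⁻])
log₁₀(50.0) = +1.699
pH = 9.27 − (+1.699) = 7.57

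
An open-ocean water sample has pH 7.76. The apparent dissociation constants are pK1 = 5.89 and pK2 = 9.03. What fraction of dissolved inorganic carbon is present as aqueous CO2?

α₀ = 1 / (1 + K1/[H⁺] + K1K2/[H⁺]²) = 1 / (1 + 10^+1.87 + 10^+0.60)
   = 1 / (1 + 74.131 + 3.9811) = 1/79.112 = 0.01264

α₀ = 0.0126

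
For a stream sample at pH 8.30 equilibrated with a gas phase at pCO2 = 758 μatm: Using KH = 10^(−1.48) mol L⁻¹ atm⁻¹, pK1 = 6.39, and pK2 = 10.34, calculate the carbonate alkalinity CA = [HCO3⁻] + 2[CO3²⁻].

CA = 2.08 mmol/L

[CO2*] = KH · pCO2 = 10^(−1.48) × 758×10^-6 = 2.510×10^-5 mol/L
α₀ = 1/(1 + K1/[H⁺] + K1K2/[H⁺]²) = 1/(1 + 10^+1.91 + 10^-0.13) = 0.01204
DIC = [CO2*]/α₀ = 2.510×10^-5 / 0.01204 = 2.084 mmol/L
CA = (α₁ + 2α₂)·DIC = (0.9790 + 2×0.008929) × 2.084 = 2.08 mmol/L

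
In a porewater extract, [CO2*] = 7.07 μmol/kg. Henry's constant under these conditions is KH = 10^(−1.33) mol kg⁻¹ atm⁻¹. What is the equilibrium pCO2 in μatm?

KH = 10^(−1.33) = 4.677×10^-2 mol kg⁻¹ atm⁻¹
pCO2 = [CO2*]/KH = 7.07×10^-6 / 4.677×10^-2 = 1.51×10^-4 atm = 151 μatm

pCO2 = 151 μatm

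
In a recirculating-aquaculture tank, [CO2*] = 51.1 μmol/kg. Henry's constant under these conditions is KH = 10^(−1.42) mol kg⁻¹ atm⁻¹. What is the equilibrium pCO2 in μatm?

KH = 10^(−1.42) = 3.802×10^-2 mol kg⁻¹ atm⁻¹
pCO2 = [CO2*]/KH = 51.1×10^-6 / 3.802×10^-2 = 1.34×10^-3 atm = 1340 μatm

pCO2 = 1340 μatm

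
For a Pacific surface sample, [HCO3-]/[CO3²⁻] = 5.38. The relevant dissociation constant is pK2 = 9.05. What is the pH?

From K2 = [H⁺][CO3²⁻]/[HCO3-]:  pH = pK2 − log₁₀([HCO3-]/[CO3²⁻])
log₁₀(5.38) = +0.731
pH = 9.05 − (+0.731) = 8.32

pH = 8.32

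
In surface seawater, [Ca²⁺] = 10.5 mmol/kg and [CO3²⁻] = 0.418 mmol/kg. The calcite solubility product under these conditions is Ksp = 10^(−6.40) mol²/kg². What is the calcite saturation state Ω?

Ω = 11.0

Ksp = 10^(−6.40) = 3.981×10^-7
Ω = [Ca²⁺][CO3²⁻]/Ksp = (10.5×10^-3)(0.418×10^-3) / 3.981×10^-7 = 11.0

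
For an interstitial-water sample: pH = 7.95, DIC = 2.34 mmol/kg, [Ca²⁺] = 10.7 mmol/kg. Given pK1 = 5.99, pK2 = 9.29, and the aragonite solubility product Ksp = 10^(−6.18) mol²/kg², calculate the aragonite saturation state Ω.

Ω = 1.64

α₂ = 1 / (1 + [H⁺]/K2 + [H⁺]²/(K1K2)) = 1 / (1 + 10^+1.34 + 10^-0.62)
   = 1 / (1 + 21.878 + 0.23988) = 1/23.117 = 0.04326
[CO3²⁻] = α₂ × DIC = 0.04326 × 2.34 = 0.1012 mmol/kg
Ksp = 10^(−6.18) = 6.607×10^-7
Ω = [Ca²⁺][CO3²⁻]/Ksp = (10.7×10^-3)(1.012×10^-4) / 6.607×10^-7 = 1.64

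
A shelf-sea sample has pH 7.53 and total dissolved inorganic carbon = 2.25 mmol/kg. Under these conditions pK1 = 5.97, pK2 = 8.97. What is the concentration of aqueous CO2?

[CO2*] = 0.0583 mmol/kg

α₀ = 1 / (1 + K1/[H⁺] + K1K2/[H⁺]²) = 1 / (1 + 10^+1.56 + 10^+0.12)
   = 1 / (1 + 36.308 + 1.3183) = 1/38.626 = 0.02589
[CO2*] = α₀ × DIC = 0.02589 × 2.25 = 0.0583 mmol/kg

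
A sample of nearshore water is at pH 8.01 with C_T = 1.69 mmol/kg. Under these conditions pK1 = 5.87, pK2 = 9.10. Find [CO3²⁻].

[CO3²⁻] = 0.126 mmol/kg

α₂ = 1 / (1 + [H⁺]/K2 + [H⁺]²/(K1K2)) = 1 / (1 + 10^+1.09 + 10^-1.05)
   = 1 / (1 + 12.303 + 0.089125) = 1/13.392 = 0.07467
[CO3²⁻] = α₂ × DIC = 0.07467 × 1.69 = 0.126 mmol/kg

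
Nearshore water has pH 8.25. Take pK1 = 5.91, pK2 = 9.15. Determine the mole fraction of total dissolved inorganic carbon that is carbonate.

α₂ = 1 / (1 + [H⁺]/K2 + [H⁺]²/(K1K2)) = 1 / (1 + 10^+0.90 + 10^-1.44)
   = 1 / (1 + 7.9433 + 0.036308) = 1/8.9796 = 0.1114

α₂ = 0.111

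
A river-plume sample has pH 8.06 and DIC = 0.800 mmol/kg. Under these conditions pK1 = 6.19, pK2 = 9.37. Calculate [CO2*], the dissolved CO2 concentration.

[CO2*] = 10.2 μmol/kg

α₀ = 1 / (1 + K1/[H⁺] + K1K2/[H⁺]²) = 1 / (1 + 10^+1.87 + 10^+0.56)
   = 1 / (1 + 74.131 + 3.6308) = 1/78.762 = 0.01270
[CO2*] = α₀ × DIC = 0.01270 × 0.800 = 0.0102 mmol/kg = 10.2 μmol/kg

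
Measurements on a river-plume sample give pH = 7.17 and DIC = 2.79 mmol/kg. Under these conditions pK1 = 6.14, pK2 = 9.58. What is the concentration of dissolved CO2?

[CO2*] = 0.237 mmol/kg

α₀ = 1 / (1 + K1/[H⁺] + K1K2/[H⁺]²) = 1 / (1 + 10^+1.03 + 10^-1.38)
   = 1 / (1 + 10.715 + 0.041687) = 1/11.757 = 0.08506
[CO2*] = α₀ × DIC = 0.08506 × 2.79 = 0.237 mmol/kg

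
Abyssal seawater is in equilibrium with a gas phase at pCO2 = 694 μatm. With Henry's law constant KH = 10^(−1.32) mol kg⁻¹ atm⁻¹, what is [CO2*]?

[CO2*] = 33.2 μmol/kg

KH = 10^(−1.32) = 4.786×10^-2 mol kg⁻¹ atm⁻¹
[CO2*] = KH · pCO2 = 4.786×10^-2 × 694×10^-6 atm = 3.32×10^-5 mol/kg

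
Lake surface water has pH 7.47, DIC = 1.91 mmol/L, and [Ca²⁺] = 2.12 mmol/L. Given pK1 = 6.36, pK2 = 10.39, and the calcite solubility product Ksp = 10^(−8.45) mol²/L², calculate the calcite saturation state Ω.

Ω = 1.27

α₂ = 1 / (1 + [H⁺]/K2 + [H⁺]²/(K1K2)) = 1 / (1 + 10^+2.92 + 10^+1.81)
   = 1 / (1 + 831.76 + 64.565) = 1/897.33 = 0.001114
[CO3²⁻] = α₂ × DIC = 0.001114 × 1.91 = 0.002129 mmol/L = 2.129 μmol/L
Ksp = 10^(−8.45) = 3.548×10^-9
Ω = [Ca²⁺][CO3²⁻]/Ksp = (2.12×10^-3)(2.129×10^-6) / 3.548×10^-9 = 1.27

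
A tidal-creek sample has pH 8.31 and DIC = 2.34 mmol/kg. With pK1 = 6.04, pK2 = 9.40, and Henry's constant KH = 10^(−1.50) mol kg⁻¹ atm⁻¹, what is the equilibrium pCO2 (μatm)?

pCO2 = 366 μatm

α₀ = 1 / (1 + K1/[H⁺] + K1K2/[H⁺]²) = 1 / (1 + 10^+2.27 + 10^+1.18)
   = 1 / (1 + 186.21 + 15.136) = 1/202.34 = 0.004942
[CO2*] = α₀ × DIC = 0.004942 × 2.34 = 0.01156 mmol/kg = 11.56 μmol/kg
pCO2 = [CO2*]/KH = 1.156×10^-5 / 3.162×10^-2 = 366 μatm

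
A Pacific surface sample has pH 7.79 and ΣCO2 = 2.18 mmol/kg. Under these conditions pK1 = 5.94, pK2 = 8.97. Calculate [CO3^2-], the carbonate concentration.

α₂ = 1 / (1 + [H⁺]/K2 + [H⁺]²/(K1K2)) = 1 / (1 + 10^+1.18 + 10^-0.67)
   = 1 / (1 + 15.136 + 0.21380) = 1/16.349 = 0.06116
[CO3²⁻] = α₂ × DIC = 0.06116 × 2.18 = 0.133 mmol/kg

[CO3²⁻] = 0.133 mmol/kg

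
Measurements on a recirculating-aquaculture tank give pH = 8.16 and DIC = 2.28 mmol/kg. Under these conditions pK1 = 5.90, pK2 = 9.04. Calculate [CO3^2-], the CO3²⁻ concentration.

[CO3²⁻] = 0.264 mmol/kg

α₂ = 1 / (1 + [H⁺]/K2 + [H⁺]²/(K1K2)) = 1 / (1 + 10^+0.88 + 10^-1.38)
   = 1 / (1 + 7.5858 + 0.041687) = 1/8.6275 = 0.1159
[CO3²⁻] = α₂ × DIC = 0.1159 × 2.28 = 0.264 mmol/kg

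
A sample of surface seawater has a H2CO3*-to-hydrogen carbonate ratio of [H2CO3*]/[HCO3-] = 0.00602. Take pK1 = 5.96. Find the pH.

pH = 8.18

From K1 = [H⁺][HCO3-]/[H2CO3*]:  pH = pK1 − log₁₀([H2CO3*]/[HCO3-])
log₁₀(0.00602) = -2.220
pH = 5.96 − (-2.220) = 8.18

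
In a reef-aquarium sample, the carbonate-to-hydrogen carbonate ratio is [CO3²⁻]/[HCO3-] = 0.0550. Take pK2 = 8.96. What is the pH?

From K2 = [H⁺][CO3²⁻]/[HCO3-]:  pH = pK2 + log₁₀([CO3²⁻]/[HCO3-])
log₁₀(0.0550) = -1.260
pH = 8.96 + (-1.260) = 7.70

pH = 7.70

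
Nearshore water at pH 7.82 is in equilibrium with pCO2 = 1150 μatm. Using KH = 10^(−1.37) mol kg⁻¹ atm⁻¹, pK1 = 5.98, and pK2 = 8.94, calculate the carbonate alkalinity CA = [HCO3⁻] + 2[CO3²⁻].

CA = 3.91 mmol/kg

[CO2*] = KH · pCO2 = 10^(−1.37) × 1150×10^-6 = 4.906×10^-5 mol/kg
α₀ = 1/(1 + K1/[H⁺] + K1K2/[H⁺]²) = 1/(1 + 10^+1.84 + 10^+0.72) = 0.01326
DIC = [CO2*]/α₀ = 4.906×10^-5 / 0.01326 = 3.700 mmol/kg
CA = (α₁ + 2α₂)·DIC = (0.9172 + 2×0.06957) × 3.700 = 3.91 mmol/kg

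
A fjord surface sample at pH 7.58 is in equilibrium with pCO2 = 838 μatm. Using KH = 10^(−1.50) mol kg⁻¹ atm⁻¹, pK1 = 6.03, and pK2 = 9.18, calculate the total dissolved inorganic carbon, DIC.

DIC = 0.990 mmol/kg

[CO2*] = KH · pCO2 = 10^(−1.50) × 838×10^-6 = 2.650×10^-5 mol/kg
α₀ = 1/(1 + K1/[H⁺] + K1K2/[H⁺]²) = 1/(1 + 10^+1.55 + 10^-0.05) = 0.02676
DIC = [CO2*]/α₀ = 2.650×10^-5 / 0.02676 = 0.990 mmol/kg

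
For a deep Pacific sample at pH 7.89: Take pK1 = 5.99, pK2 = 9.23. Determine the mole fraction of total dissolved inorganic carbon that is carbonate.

α₂ = 1 / (1 + [H⁺]/K2 + [H⁺]²/(K1K2)) = 1 / (1 + 10^+1.34 + 10^-0.56)
   = 1 / (1 + 21.878 + 0.27542) = 1/23.153 = 0.04319

α₂ = 0.0432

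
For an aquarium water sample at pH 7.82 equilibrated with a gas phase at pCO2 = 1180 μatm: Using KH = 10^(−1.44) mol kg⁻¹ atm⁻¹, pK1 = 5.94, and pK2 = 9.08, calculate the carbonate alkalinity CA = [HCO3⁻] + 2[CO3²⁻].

[CO2*] = KH · pCO2 = 10^(−1.44) × 1180×10^-6 = 4.284×10^-5 mol/kg
α₀ = 1/(1 + K1/[H⁺] + K1K2/[H⁺]²) = 1/(1 + 10^+1.88 + 10^+0.62) = 0.01234
DIC = [CO2*]/α₀ = 4.284×10^-5 / 0.01234 = 3.471 mmol/kg
CA = (α₁ + 2α₂)·DIC = (0.9362 + 2×0.05145) × 3.471 = 3.61 mmol/kg

CA = 3.61 mmol/kg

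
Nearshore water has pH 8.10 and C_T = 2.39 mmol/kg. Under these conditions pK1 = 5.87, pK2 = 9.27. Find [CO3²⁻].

α₂ = 1 / (1 + [H⁺]/K2 + [H⁺]²/(K1K2)) = 1 / (1 + 10^+1.17 + 10^-1.06)
   = 1 / (1 + 14.791 + 0.087096) = 1/15.878 = 0.06298
[CO3²⁻] = α₂ × DIC = 0.06298 × 2.39 = 0.151 mmol/kg

[CO3²⁻] = 0.151 mmol/kg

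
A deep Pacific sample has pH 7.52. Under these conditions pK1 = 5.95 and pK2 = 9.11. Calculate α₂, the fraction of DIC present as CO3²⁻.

α₂ = 1 / (1 + [H⁺]/K2 + [H⁺]²/(K1K2)) = 1 / (1 + 10^+1.59 + 10^+0.02)
   = 1 / (1 + 38.905 + 1.0471) = 1/40.952 = 0.02442

α₂ = 0.0244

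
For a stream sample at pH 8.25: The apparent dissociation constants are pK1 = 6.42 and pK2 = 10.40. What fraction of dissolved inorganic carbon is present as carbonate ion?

α₂ = 1 / (1 + [H⁺]/K2 + [H⁺]²/(K1K2)) = 1 / (1 + 10^+2.15 + 10^+0.32)
   = 1 / (1 + 141.25 + 2.0893) = 1/144.34 = 0.006928

α₂ = 0.00693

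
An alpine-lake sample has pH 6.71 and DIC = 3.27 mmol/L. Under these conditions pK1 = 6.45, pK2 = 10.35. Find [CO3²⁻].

α₂ = 1 / (1 + [H⁺]/K2 + [H⁺]²/(K1K2)) = 1 / (1 + 10^+3.64 + 10^+3.38)
   = 1 / (1 + 4365.2 + 2398.8) = 1/6765.0 = 0.0001478
[CO3²⁻] = α₂ × DIC = 0.0001478 × 3.27 = 0.000483 mmol/L = 0.483 μmol/L

[CO3²⁻] = 0.483 μmol/L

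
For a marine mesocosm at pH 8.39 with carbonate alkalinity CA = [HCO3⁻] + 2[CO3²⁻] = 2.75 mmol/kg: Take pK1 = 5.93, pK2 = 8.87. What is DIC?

CA = [HCO3⁻] + 2[CO3²⁻] = (α₁ + 2α₂)·DIC
At pH 8.39: [H⁺]/K1 = 10^-2.46 = 0.0034674, K2/[H⁺] = 10^-0.48 = 0.33113
α₁ = 1/(1 + 0.0034674 + 0.33113) = 1/1.3346 = 0.7493; α₂ = α₁·K2/[H⁺] = 0.2481
α₁ + 2α₂ = 1.2455
DIC = CA / (α₁ + 2α₂) = 2.75 / 1.2455 = 2.21 mmol/kg

DIC = 2.21 mmol/kg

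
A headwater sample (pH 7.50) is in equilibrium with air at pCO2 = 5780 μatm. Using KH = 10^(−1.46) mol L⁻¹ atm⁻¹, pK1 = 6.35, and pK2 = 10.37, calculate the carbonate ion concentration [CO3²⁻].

[CO3²⁻] = 3.82 μmol/L

[CO2*] = KH · pCO2 = 10^(−1.46) × 5780×10^-6 = 2.004×10^-4 mol/L
α₀ = 1/(1 + K1/[H⁺] + K1K2/[H⁺]²) = 1/(1 + 10^+1.15 + 10^-1.72) = 0.06603
DIC = [CO2*]/α₀ = 2.004×10^-4 / 0.06603 = 3.035 mmol/L
[CO3²⁻] = α₂·DIC; α₂ = 0.001258, so [CO3²⁻] = 0.001258 × 3.035 = 0.00382 mmol/L = 3.82 μmol/L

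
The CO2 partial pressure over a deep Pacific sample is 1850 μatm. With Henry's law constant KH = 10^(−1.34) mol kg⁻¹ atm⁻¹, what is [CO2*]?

[CO2*] = 84.6 μmol/kg

KH = 10^(−1.34) = 4.571×10^-2 mol kg⁻¹ atm⁻¹
[CO2*] = KH · pCO2 = 4.571×10^-2 × 1850×10^-6 atm = 8.46×10^-5 mol/kg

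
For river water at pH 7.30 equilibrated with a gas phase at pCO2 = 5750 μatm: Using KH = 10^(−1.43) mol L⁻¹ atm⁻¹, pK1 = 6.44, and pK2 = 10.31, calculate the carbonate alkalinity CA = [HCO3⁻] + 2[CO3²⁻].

CA = 1.55 mmol/L

[CO2*] = KH · pCO2 = 10^(−1.43) × 5750×10^-6 = 2.136×10^-4 mol/L
α₀ = 1/(1 + K1/[H⁺] + K1K2/[H⁺]²) = 1/(1 + 10^+0.86 + 10^-2.15) = 0.1212
DIC = [CO2*]/α₀ = 2.136×10^-4 / 0.1212 = 1.763 mmol/L
CA = (α₁ + 2α₂)·DIC = (0.8780 + 2×0.0008580) × 1.763 = 1.55 mmol/L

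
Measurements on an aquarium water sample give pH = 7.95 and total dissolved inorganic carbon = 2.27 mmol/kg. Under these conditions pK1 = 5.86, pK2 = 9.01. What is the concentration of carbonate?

α₂ = 1 / (1 + [H⁺]/K2 + [H⁺]²/(K1K2)) = 1 / (1 + 10^+1.06 + 10^-1.03)
   = 1 / (1 + 11.482 + 0.093325) = 1/12.575 = 0.07952
[CO3²⁻] = α₂ × DIC = 0.07952 × 2.27 = 0.181 mmol/kg

[CO3²⁻] = 0.181 mmol/kg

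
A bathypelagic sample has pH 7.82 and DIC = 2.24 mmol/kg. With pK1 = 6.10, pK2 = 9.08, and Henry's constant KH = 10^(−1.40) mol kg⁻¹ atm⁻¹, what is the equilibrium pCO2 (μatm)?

pCO2 = 998 μatm

α₀ = 1 / (1 + K1/[H⁺] + K1K2/[H⁺]²) = 1 / (1 + 10^+1.72 + 10^+0.46)
   = 1 / (1 + 52.481 + 2.8840) = 1/56.365 = 0.01774
[CO2*] = α₀ × DIC = 0.01774 × 2.24 = 0.03974 mmol/kg
pCO2 = [CO2*]/KH = 3.974×10^-5 / 3.981×10^-2 = 998 μatm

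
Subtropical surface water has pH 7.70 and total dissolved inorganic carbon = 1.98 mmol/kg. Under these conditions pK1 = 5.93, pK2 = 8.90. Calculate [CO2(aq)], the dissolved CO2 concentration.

α₀ = 1 / (1 + K1/[H⁺] + K1K2/[H⁺]²) = 1 / (1 + 10^+1.77 + 10^+0.57)
   = 1 / (1 + 58.884 + 3.7154) = 1/63.600 = 0.01572
[CO2*] = α₀ × DIC = 0.01572 × 1.98 = 0.0311 mmol/kg

[CO2*] = 0.0311 mmol/kg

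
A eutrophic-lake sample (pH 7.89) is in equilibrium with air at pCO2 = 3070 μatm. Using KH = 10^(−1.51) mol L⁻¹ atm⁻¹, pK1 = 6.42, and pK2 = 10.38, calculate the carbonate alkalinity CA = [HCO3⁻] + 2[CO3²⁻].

CA = 2.82 mmol/L

[CO2*] = KH · pCO2 = 10^(−1.51) × 3070×10^-6 = 9.487×10^-5 mol/L
α₀ = 1/(1 + K1/[H⁺] + K1K2/[H⁺]²) = 1/(1 + 10^+1.47 + 10^-1.02) = 0.03267
DIC = [CO2*]/α₀ = 9.487×10^-5 / 0.03267 = 2.904 mmol/L
CA = (α₁ + 2α₂)·DIC = (0.9642 + 2×0.003120) × 2.904 = 2.82 mmol/L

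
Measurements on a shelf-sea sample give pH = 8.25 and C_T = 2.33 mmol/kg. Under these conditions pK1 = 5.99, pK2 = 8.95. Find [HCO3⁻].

[HCO3⁻] = 1.93 mmol/kg

α₁ = 1 / (1 + [H⁺]/K1 + K2/[H⁺]) = 1 / (1 + 10^-2.26 + 10^-0.70)
   = 1 / (1 + 0.0054954 + 0.19953) = 1/1.2050 = 0.8299
[HCO3⁻] = α₁ × DIC = 0.8299 × 2.33 = 1.93 mmol/kg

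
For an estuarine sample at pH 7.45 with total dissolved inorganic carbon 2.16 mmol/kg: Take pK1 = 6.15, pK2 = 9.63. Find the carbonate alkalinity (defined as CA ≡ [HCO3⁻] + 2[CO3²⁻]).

CA = [HCO3⁻] + 2[CO3²⁻] = (α₁ + 2α₂)·DIC
At pH 7.45: [H⁺]/K1 = 10^-1.30 = 0.050119, K2/[H⁺] = 10^-2.18 = 0.0066069
α₁ = 1/(1 + 0.050119 + 0.0066069) = 1/1.0567 = 0.9463; α₂ = α₁·K2/[H⁺] = 0.006252
α₁ + 2α₂ = 0.9588
CA = 0.9588 × 2.16 = 2.07 mmol/kg

CA = 2.07 mmol/kg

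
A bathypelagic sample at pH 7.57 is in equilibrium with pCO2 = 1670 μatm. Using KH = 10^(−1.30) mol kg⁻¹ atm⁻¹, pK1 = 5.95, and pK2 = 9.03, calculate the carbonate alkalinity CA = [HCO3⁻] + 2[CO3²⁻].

CA = 3.73 mmol/kg

[CO2*] = KH · pCO2 = 10^(−1.30) × 1670×10^-6 = 8.370×10^-5 mol/kg
α₀ = 1/(1 + K1/[H⁺] + K1K2/[H⁺]²) = 1/(1 + 10^+1.62 + 10^+0.16) = 0.02266
DIC = [CO2*]/α₀ = 8.370×10^-5 / 0.02266 = 3.694 mmol/kg
CA = (α₁ + 2α₂)·DIC = (0.9446 + 2×0.03275) × 3.694 = 3.73 mmol/kg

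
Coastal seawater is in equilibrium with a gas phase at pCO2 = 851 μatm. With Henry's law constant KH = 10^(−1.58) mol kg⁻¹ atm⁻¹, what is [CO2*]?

KH = 10^(−1.58) = 2.630×10^-2 mol kg⁻¹ atm⁻¹
[CO2*] = KH · pCO2 = 2.630×10^-2 × 851×10^-6 atm = 2.24×10^-5 mol/kg

[CO2*] = 22.4 μmol/kg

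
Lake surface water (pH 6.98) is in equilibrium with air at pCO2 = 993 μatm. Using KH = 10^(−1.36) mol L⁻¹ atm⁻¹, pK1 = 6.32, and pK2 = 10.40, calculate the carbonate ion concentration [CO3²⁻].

[CO3²⁻] = 0.0753 μmol/L

[CO2*] = KH · pCO2 = 10^(−1.36) × 993×10^-6 = 4.335×10^-5 mol/L
α₀ = 1/(1 + K1/[H⁺] + K1K2/[H⁺]²) = 1/(1 + 10^+0.66 + 10^-2.76) = 0.1794
DIC = [CO2*]/α₀ = 4.335×10^-5 / 0.1794 = 0.2416 mmol/L
[CO3²⁻] = α₂·DIC; α₂ = 0.0003118, so [CO3²⁻] = 0.0003118 × 0.2416 = 7.53×10^-5 mmol/L = 0.0753 μmol/L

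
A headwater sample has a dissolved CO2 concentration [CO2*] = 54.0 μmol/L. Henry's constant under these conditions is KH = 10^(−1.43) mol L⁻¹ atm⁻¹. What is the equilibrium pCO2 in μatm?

KH = 10^(−1.43) = 3.715×10^-2 mol L⁻¹ atm⁻¹
pCO2 = [CO2*]/KH = 54.0×10^-6 / 3.715×10^-2 = 1.45×10^-3 atm = 1450 μatm

pCO2 = 1450 μatm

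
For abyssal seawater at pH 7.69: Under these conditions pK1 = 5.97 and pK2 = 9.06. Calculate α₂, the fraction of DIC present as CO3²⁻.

α₂ = 0.0402

α₂ = 1 / (1 + [H⁺]/K2 + [H⁺]²/(K1K2)) = 1 / (1 + 10^+1.37 + 10^-0.35)
   = 1 / (1 + 23.442 + 0.44668) = 1/24.889 = 0.04018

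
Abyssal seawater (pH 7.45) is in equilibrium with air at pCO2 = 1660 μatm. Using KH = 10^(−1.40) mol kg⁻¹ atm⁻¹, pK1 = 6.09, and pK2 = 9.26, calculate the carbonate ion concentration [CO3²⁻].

[CO3²⁻] = 0.0234 mmol/kg

[CO2*] = KH · pCO2 = 10^(−1.40) × 1660×10^-6 = 6.609×10^-5 mol/kg
α₀ = 1/(1 + K1/[H⁺] + K1K2/[H⁺]²) = 1/(1 + 10^+1.36 + 10^-0.45) = 0.04121
DIC = [CO2*]/α₀ = 6.609×10^-5 / 0.04121 = 1.603 mmol/kg
[CO3²⁻] = α₂·DIC; α₂ = 0.01462, so [CO3²⁻] = 0.01462 × 1.603 = 0.0234 mmol/kg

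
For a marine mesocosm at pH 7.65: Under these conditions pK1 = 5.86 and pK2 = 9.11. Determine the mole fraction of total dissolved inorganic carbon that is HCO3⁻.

α₁ = 1 / (1 + [H⁺]/K1 + K2/[H⁺]) = 1 / (1 + 10^-1.79 + 10^-1.46)
   = 1 / (1 + 0.016218 + 0.034674) = 1/1.0509 = 0.9516

α₁ = 0.952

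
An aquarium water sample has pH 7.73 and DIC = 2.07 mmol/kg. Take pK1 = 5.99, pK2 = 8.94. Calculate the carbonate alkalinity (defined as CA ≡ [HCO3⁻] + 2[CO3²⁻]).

CA = 2.15 mmol/kg

CA = [HCO3⁻] + 2[CO3²⁻] = (α₁ + 2α₂)·DIC
At pH 7.73: [H⁺]/K1 = 10^-1.74 = 0.018197, K2/[H⁺] = 10^-1.21 = 0.061660
α₁ = 1/(1 + 0.018197 + 0.061660) = 1/1.0799 = 0.9260; α₂ = α₁·K2/[H⁺] = 0.05710
α₁ + 2α₂ = 1.0402
CA = 1.0402 × 2.07 = 2.15 mmol/kg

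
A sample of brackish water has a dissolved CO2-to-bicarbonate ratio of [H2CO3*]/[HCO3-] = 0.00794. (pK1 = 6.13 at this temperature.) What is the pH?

From K1 = [H⁺][HCO3-]/[H2CO3*]:  pH = pK1 − log₁₀([H2CO3*]/[HCO3-])
log₁₀(0.00794) = -2.100
pH = 6.13 − (-2.100) = 8.23

pH = 8.23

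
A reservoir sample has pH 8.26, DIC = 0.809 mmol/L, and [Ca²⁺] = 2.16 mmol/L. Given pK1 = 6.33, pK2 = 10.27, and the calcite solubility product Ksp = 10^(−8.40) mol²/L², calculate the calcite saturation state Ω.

Ω = 4.20

α₂ = 1 / (1 + [H⁺]/K2 + [H⁺]²/(K1K2)) = 1 / (1 + 10^+2.01 + 10^+0.08)
   = 1 / (1 + 102.33 + 1.2023) = 1/104.53 = 0.009566
[CO3²⁻] = α₂ × DIC = 0.009566 × 0.809 = 0.007739 mmol/L = 7.739 μmol/L
Ksp = 10^(−8.40) = 3.981×10^-9
Ω = [Ca²⁺][CO3²⁻]/Ksp = (2.16×10^-3)(7.739×10^-6) / 3.981×10^-9 = 4.20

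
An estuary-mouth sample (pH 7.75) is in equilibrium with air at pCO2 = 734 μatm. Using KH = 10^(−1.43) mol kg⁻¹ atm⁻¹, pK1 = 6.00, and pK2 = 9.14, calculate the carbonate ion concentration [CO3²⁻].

[CO3²⁻] = 0.0625 mmol/kg

[CO2*] = KH · pCO2 = 10^(−1.43) × 734×10^-6 = 2.727×10^-5 mol/kg
α₀ = 1/(1 + K1/[H⁺] + K1K2/[H⁺]²) = 1/(1 + 10^+1.75 + 10^+0.36) = 0.01680
DIC = [CO2*]/α₀ = 2.727×10^-5 / 0.01680 = 1.623 mmol/kg
[CO3²⁻] = α₂·DIC; α₂ = 0.03849, so [CO3²⁻] = 0.03849 × 1.623 = 0.0625 mmol/kg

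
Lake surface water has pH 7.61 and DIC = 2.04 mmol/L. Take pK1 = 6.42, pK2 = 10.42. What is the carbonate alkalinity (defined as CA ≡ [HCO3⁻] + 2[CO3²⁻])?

CA = [HCO3⁻] + 2[CO3²⁻] = (α₁ + 2α₂)·DIC
At pH 7.61: [H⁺]/K1 = 10^-1.19 = 0.064565, K2/[H⁺] = 10^-2.81 = 0.0015488
α₁ = 1/(1 + 0.064565 + 0.0015488) = 1/1.0661 = 0.9380; α₂ = α₁·K2/[H⁺] = 0.001453
α₁ + 2α₂ = 0.9409
CA = 0.9409 × 2.04 = 1.92 mmol/L

CA = 1.92 mmol/L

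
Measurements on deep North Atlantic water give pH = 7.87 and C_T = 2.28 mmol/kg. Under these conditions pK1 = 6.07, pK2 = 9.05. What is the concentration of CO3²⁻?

[CO3²⁻] = 0.139 mmol/kg

α₂ = 1 / (1 + [H⁺]/K2 + [H⁺]²/(K1K2)) = 1 / (1 + 10^+1.18 + 10^-0.62)
   = 1 / (1 + 15.136 + 0.23988) = 1/16.375 = 0.06107
[CO3²⁻] = α₂ × DIC = 0.06107 × 2.28 = 0.139 mmol/kg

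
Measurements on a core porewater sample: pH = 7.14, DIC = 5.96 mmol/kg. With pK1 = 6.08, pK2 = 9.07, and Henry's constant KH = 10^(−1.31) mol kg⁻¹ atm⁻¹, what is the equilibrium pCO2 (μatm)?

α₀ = 1 / (1 + K1/[H⁺] + K1K2/[H⁺]²) = 1 / (1 + 10^+1.06 + 10^-0.87)
   = 1 / (1 + 11.482 + 0.13490) = 1/12.616 = 0.07926
[CO2*] = α₀ × DIC = 0.07926 × 5.96 = 0.4724 mmol/kg
pCO2 = [CO2*]/KH = 4.724×10^-4 / 4.898×10^-2 = 9650 μatm

pCO2 = 9650 μatm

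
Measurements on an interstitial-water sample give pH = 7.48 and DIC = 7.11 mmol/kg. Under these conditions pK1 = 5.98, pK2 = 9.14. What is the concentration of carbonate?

α₂ = 1 / (1 + [H⁺]/K2 + [H⁺]²/(K1K2)) = 1 / (1 + 10^+1.66 + 10^+0.16)
   = 1 / (1 + 45.709 + 1.4454) = 1/48.154 = 0.02077
[CO3²⁻] = α₂ × DIC = 0.02077 × 7.11 = 0.148 mmol/kg

[CO3²⁻] = 0.148 mmol/kg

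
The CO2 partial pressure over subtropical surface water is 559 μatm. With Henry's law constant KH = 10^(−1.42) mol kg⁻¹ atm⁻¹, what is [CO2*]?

KH = 10^(−1.42) = 3.802×10^-2 mol kg⁻¹ atm⁻¹
[CO2*] = KH · pCO2 = 3.802×10^-2 × 559×10^-6 atm = 2.13×10^-5 mol/kg

[CO2*] = 21.3 μmol/kg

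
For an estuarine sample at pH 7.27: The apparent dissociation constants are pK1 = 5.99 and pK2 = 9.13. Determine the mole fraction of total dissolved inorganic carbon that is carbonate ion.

α₂ = 1 / (1 + [H⁺]/K2 + [H⁺]²/(K1K2)) = 1 / (1 + 10^+1.86 + 10^+0.58)
   = 1 / (1 + 72.444 + 3.8019) = 1/77.245 = 0.01295

α₂ = 0.0129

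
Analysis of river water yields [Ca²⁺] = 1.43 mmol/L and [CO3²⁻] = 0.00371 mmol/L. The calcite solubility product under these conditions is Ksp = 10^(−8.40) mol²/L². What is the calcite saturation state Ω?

Ksp = 10^(−8.40) = 3.981×10^-9
Ω = [Ca²⁺][CO3²⁻]/Ksp = (1.43×10^-3)(0.00371×10^-3) / 3.981×10^-9 = 1.33

Ω = 1.33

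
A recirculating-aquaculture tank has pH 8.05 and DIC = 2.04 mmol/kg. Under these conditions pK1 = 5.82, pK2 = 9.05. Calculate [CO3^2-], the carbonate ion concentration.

[CO3²⁻] = 0.184 mmol/kg

α₂ = 1 / (1 + [H⁺]/K2 + [H⁺]²/(K1K2)) = 1 / (1 + 10^+1.00 + 10^-1.23)
   = 1 / (1 + 10.000 + 0.058884) = 1/11.059 = 0.09043
[CO3²⁻] = α₂ × DIC = 0.09043 × 2.04 = 0.184 mmol/kg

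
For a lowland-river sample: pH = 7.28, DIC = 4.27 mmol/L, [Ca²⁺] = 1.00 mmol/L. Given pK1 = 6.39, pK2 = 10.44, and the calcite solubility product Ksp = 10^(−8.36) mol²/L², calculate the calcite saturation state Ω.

Ω = 0.599

α₂ = 1 / (1 + [H⁺]/K2 + [H⁺]²/(K1K2)) = 1 / (1 + 10^+3.16 + 10^+2.27)
   = 1 / (1 + 1445.4 + 186.21) = 1/1632.6 = 0.0006125
[CO3²⁻] = α₂ × DIC = 0.0006125 × 4.27 = 0.002615 mmol/L = 2.615 μmol/L
Ksp = 10^(−8.36) = 4.365×10^-9
Ω = [Ca²⁺][CO3²⁻]/Ksp = (1.00×10^-3)(2.615×10^-6) / 4.365×10^-9 = 0.599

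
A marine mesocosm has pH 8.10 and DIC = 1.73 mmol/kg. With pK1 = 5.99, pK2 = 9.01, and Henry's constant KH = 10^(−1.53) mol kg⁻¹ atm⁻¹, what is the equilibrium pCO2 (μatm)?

pCO2 = 402 μatm

α₀ = 1 / (1 + K1/[H⁺] + K1K2/[H⁺]²) = 1 / (1 + 10^+2.11 + 10^+1.20)
   = 1 / (1 + 128.82 + 15.849) = 1/145.67 = 0.006865
[CO2*] = α₀ × DIC = 0.006865 × 1.73 = 0.01188 mmol/kg = 11.88 μmol/kg
pCO2 = [CO2*]/KH = 1.188×10^-5 / 2.951×10^-2 = 402 μatm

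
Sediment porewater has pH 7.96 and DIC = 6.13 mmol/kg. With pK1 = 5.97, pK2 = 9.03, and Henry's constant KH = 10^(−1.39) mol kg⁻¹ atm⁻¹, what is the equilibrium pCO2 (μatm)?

α₀ = 1 / (1 + K1/[H⁺] + K1K2/[H⁺]²) = 1 / (1 + 10^+1.99 + 10^+0.92)
   = 1 / (1 + 97.724 + 8.3176) = 1/107.04 = 0.009342
[CO2*] = α₀ × DIC = 0.009342 × 6.13 = 0.05727 mmol/kg
pCO2 = [CO2*]/KH = 5.727×10^-5 / 4.074×10^-2 = 1410 μatm

pCO2 = 1410 μatm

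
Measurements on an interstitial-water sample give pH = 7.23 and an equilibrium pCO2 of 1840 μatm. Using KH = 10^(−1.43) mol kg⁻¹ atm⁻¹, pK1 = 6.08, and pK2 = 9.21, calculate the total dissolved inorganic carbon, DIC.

DIC = 1.04 mmol/kg

[CO2*] = KH · pCO2 = 10^(−1.43) × 1840×10^-6 = 6.836×10^-5 mol/kg
α₀ = 1/(1 + K1/[H⁺] + K1K2/[H⁺]²) = 1/(1 + 10^+1.15 + 10^-0.83) = 0.06547
DIC = [CO2*]/α₀ = 6.836×10^-5 / 0.06547 = 1.04 mmol/kg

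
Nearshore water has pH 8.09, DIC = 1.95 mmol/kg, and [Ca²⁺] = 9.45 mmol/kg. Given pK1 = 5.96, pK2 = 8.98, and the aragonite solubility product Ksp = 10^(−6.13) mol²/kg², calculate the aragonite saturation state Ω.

Ω = 2.82

α₂ = 1 / (1 + [H⁺]/K2 + [H⁺]²/(K1K2)) = 1 / (1 + 10^+0.89 + 10^-1.24)
   = 1 / (1 + 7.7625 + 0.057544) = 1/8.8200 = 0.1134
[CO3²⁻] = α₂ × DIC = 0.1134 × 1.95 = 0.2211 mmol/kg
Ksp = 10^(−6.13) = 7.413×10^-7
Ω = [Ca²⁺][CO3²⁻]/Ksp = (9.45×10^-3)(2.211×10^-4) / 7.413×10^-7 = 2.82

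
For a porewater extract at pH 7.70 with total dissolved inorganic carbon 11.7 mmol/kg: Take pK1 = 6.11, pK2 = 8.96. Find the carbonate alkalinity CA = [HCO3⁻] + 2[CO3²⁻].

CA = 12.0 mmol/kg

CA = [HCO3⁻] + 2[CO3²⁻] = (α₁ + 2α₂)·DIC
At pH 7.70: [H⁺]/K1 = 10^-1.59 = 0.025704, K2/[H⁺] = 10^-1.26 = 0.054954
α₁ = 1/(1 + 0.025704 + 0.054954) = 1/1.0807 = 0.9254; α₂ = α₁·K2/[H⁺] = 0.05085
α₁ + 2α₂ = 1.0271
CA = 1.0271 × 11.7 = 12.0 mmol/kg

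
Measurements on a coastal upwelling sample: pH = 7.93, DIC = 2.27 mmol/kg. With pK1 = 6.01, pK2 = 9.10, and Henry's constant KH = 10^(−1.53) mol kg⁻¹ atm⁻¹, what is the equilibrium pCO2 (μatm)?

pCO2 = 857 μatm

α₀ = 1 / (1 + K1/[H⁺] + K1K2/[H⁺]²) = 1 / (1 + 10^+1.92 + 10^+0.75)
   = 1 / (1 + 83.176 + 5.6234) = 1/89.800 = 0.01114
[CO2*] = α₀ × DIC = 0.01114 × 2.27 = 0.02528 mmol/kg
pCO2 = [CO2*]/KH = 2.528×10^-5 / 2.951×10^-2 = 857 μatm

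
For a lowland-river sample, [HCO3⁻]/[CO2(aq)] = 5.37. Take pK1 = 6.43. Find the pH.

From K1 = [H⁺][HCO3⁻]/[CO2(aq)]:  pH = pK1 + log₁₀([HCO3⁻]/[CO2(aq)])
log₁₀(5.37) = +0.730
pH = 6.43 + (+0.730) = 7.16

pH = 7.16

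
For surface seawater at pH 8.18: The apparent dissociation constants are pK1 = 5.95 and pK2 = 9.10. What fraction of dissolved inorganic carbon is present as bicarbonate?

α₁ = 1 / (1 + [H⁺]/K1 + K2/[H⁺]) = 1 / (1 + 10^-2.23 + 10^-0.92)
   = 1 / (1 + 0.0058884 + 0.12023) = 1/1.1261 = 0.8880

α₁ = 0.888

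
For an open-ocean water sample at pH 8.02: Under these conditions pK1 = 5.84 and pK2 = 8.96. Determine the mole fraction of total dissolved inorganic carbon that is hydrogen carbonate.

α₁ = 0.892

α₁ = 1 / (1 + [H⁺]/K1 + K2/[H⁺]) = 1 / (1 + 10^-2.18 + 10^-0.94)
   = 1 / (1 + 0.0066069 + 0.11482) = 1/1.1214 = 0.8917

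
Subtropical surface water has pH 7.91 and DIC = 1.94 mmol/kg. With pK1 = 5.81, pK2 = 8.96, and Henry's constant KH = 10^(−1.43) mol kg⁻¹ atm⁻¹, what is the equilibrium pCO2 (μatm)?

pCO2 = 378 μatm

α₀ = 1 / (1 + K1/[H⁺] + K1K2/[H⁺]²) = 1 / (1 + 10^+2.10 + 10^+1.05)
   = 1 / (1 + 125.89 + 11.220) = 1/138.11 = 0.007240
[CO2*] = α₀ × DIC = 0.007240 × 1.94 = 0.01405 mmol/kg = 14.05 μmol/kg
pCO2 = [CO2*]/KH = 1.405×10^-5 / 3.715×10^-2 = 378 μatm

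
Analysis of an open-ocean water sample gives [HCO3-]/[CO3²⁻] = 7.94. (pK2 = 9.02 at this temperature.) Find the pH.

From K2 = [H⁺][CO3²⁻]/[HCO3-]:  pH = pK2 − log₁₀([HCO3-]/[CO3²⁻])
log₁₀(7.94) = +0.900
pH = 9.02 − (+0.900) = 8.12

pH = 8.12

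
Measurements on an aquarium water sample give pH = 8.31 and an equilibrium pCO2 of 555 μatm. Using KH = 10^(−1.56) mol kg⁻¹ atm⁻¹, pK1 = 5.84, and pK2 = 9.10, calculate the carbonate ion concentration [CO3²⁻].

[CO2*] = KH · pCO2 = 10^(−1.56) × 555×10^-6 = 1.529×10^-5 mol/kg
α₀ = 1/(1 + K1/[H⁺] + K1K2/[H⁺]²) = 1/(1 + 10^+2.47 + 10^+1.68) = 0.002907
DIC = [CO2*]/α₀ = 1.529×10^-5 / 0.002907 = 5.258 mmol/kg
[CO3²⁻] = α₂·DIC; α₂ = 0.1391, so [CO3²⁻] = 0.1391 × 5.258 = 0.732 mmol/kg

[CO3²⁻] = 0.732 mmol/kg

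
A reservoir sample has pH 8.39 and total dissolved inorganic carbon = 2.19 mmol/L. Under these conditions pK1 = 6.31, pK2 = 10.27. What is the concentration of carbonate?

[CO3²⁻] = 0.0283 mmol/L

α₂ = 1 / (1 + [H⁺]/K2 + [H⁺]²/(K1K2)) = 1 / (1 + 10^+1.88 + 10^-0.20)
   = 1 / (1 + 75.858 + 0.63096) = 1/77.489 = 0.01291
[CO3²⁻] = α₂ × DIC = 0.01291 × 2.19 = 0.0283 mmol/L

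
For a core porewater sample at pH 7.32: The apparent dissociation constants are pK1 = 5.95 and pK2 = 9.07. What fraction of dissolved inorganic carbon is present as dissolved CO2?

α₀ = 0.0402

α₀ = 1 / (1 + K1/[H⁺] + K1K2/[H⁺]²) = 1 / (1 + 10^+1.37 + 10^-0.38)
   = 1 / (1 + 23.442 + 0.41687) = 1/24.859 = 0.04023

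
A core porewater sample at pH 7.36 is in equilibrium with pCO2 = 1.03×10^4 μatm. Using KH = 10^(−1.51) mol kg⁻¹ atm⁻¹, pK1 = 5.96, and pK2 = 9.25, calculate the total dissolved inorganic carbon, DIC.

[CO2*] = KH · pCO2 = 10^(−1.51) × 1.03×10^4×10^-6 = 3.183×10^-4 mol/kg
α₀ = 1/(1 + K1/[H⁺] + K1K2/[H⁺]²) = 1/(1 + 10^+1.40 + 10^-0.49) = 0.03782
DIC = [CO2*]/α₀ = 3.183×10^-4 / 0.03782 = 8.42 mmol/kg

DIC = 8.42 mmol/kg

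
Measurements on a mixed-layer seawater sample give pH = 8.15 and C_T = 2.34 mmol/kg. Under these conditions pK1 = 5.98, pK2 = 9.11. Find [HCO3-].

α₁ = 1 / (1 + [H⁺]/K1 + K2/[H⁺]) = 1 / (1 + 10^-2.17 + 10^-0.96)
   = 1 / (1 + 0.0067608 + 0.10965) = 1/1.1164 = 0.8957
[HCO3⁻] = α₁ × DIC = 0.8957 × 2.34 = 2.10 mmol/kg

[HCO3⁻] = 2.10 mmol/kg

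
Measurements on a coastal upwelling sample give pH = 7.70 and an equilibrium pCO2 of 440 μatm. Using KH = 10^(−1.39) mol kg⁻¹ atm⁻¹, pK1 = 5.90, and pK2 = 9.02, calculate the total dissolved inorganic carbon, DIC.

DIC = 1.20 mmol/kg

[CO2*] = KH · pCO2 = 10^(−1.39) × 440×10^-6 = 1.792×10^-5 mol/kg
α₀ = 1/(1 + K1/[H⁺] + K1K2/[H⁺]²) = 1/(1 + 10^+1.80 + 10^+0.48) = 0.01490
DIC = [CO2*]/α₀ = 1.792×10^-5 / 0.01490 = 1.20 mmol/kg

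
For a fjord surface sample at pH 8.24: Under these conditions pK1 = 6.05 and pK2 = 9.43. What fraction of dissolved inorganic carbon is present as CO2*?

α₀ = 1 / (1 + K1/[H⁺] + K1K2/[H⁺]²) = 1 / (1 + 10^+2.19 + 10^+1.00)
   = 1 / (1 + 154.88 + 10.000) = 1/165.88 = 0.006028

α₀ = 0.00603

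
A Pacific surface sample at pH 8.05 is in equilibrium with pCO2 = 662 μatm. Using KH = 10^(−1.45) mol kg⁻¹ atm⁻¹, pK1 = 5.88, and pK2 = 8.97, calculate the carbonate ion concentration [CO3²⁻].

[CO3²⁻] = 0.418 mmol/kg

[CO2*] = KH · pCO2 = 10^(−1.45) × 662×10^-6 = 2.349×10^-5 mol/kg
α₀ = 1/(1 + K1/[H⁺] + K1K2/[H⁺]²) = 1/(1 + 10^+2.17 + 10^+1.25) = 0.005999
DIC = [CO2*]/α₀ = 2.349×10^-5 / 0.005999 = 3.915 mmol/kg
[CO3²⁻] = α₂·DIC; α₂ = 0.1067, so [CO3²⁻] = 0.1067 × 3.915 = 0.418 mmol/kg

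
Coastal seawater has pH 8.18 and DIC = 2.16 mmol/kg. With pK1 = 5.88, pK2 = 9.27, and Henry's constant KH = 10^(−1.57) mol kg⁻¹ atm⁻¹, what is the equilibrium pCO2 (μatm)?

pCO2 = 370 μatm

α₀ = 1 / (1 + K1/[H⁺] + K1K2/[H⁺]²) = 1 / (1 + 10^+2.30 + 10^+1.21)
   = 1 / (1 + 199.53 + 16.218) = 1/216.74 = 0.004614
[CO2*] = α₀ × DIC = 0.004614 × 2.16 = 0.009966 mmol/kg = 9.966 μmol/kg
pCO2 = [CO2*]/KH = 9.966×10^-6 / 2.692×10^-2 = 370 μatm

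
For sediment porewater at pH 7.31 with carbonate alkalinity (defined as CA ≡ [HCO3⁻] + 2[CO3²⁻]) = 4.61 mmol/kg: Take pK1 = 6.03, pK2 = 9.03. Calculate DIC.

CA = [HCO3⁻] + 2[CO3²⁻] = (α₁ + 2α₂)·DIC
At pH 7.31: [H⁺]/K1 = 10^-1.28 = 0.052481, K2/[H⁺] = 10^-1.72 = 0.019055
α₁ = 1/(1 + 0.052481 + 0.019055) = 1/1.0715 = 0.9332; α₂ = α₁·K2/[H⁺] = 0.01778
α₁ + 2α₂ = 0.9688
DIC = CA / (α₁ + 2α₂) = 4.61 / 0.9688 = 4.76 mmol/kg

DIC = 4.76 mmol/kg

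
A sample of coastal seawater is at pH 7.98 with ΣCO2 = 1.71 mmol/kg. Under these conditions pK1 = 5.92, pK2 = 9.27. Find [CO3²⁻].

[CO3²⁻] = 0.0827 mmol/kg

α₂ = 1 / (1 + [H⁺]/K2 + [H⁺]²/(K1K2)) = 1 / (1 + 10^+1.29 + 10^-0.77)
   = 1 / (1 + 19.498 + 0.16982) = 1/20.668 = 0.04838
[CO3²⁻] = α₂ × DIC = 0.04838 × 1.71 = 0.0827 mmol/kg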